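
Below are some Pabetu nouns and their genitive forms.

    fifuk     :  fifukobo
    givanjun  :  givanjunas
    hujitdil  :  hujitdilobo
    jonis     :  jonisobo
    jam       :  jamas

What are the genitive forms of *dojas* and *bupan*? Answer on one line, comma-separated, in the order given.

dojasobo, bupanas

The suffix is conditioned by the final consonant: -as when the stem ends in a nasal (*givanjun*, *jam*); -obo when the stem ends in a non-nasal consonant (*fifuk*, *hujitdil*, *jonis*).
The final consonant of *dojas* is /s/, which is non-nasal, so the suffix is -obo, giving *dojasobo*.
*bupan*: final consonant = /n/, a nasal → -as → *bupanas*.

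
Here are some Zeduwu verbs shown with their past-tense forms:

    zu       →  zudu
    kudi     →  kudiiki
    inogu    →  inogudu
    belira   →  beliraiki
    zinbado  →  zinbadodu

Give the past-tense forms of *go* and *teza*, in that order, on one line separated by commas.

Looking at the last vowel of each stem: -du when the last vowel of the stem is a rounded vowel (*zu*, *inogu*, *zinbado*); -iki when the last vowel of the stem is an unrounded vowel (*kudi*, *belira*).
Since the last vowel of *go* is /o/ (a rounded vowel), it takes -du, giving *godu*.
*teza* — last vowel /a/ (an unrounded vowel) → -iki → *tezaiki*.

godu, tezaiki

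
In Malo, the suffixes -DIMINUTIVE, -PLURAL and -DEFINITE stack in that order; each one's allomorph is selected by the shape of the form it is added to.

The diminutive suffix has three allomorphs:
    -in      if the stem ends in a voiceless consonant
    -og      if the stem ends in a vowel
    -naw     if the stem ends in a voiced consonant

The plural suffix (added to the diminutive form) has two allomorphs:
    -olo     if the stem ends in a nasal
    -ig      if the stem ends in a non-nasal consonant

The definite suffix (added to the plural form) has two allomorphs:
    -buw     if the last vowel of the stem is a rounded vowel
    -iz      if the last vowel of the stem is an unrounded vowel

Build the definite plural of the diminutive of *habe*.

habeogigiz

The final sound of *habe* is /e/, which is a vowel, so the diminutive suffix is -og, giving *habeog*.
Since the final consonant of the diminutive form *habeog* is /g/ (non-nasal), it takes -ig, giving *habeogig*.
The plural form *habeogig*: last vowel = /i/, an unrounded vowel → -iz → *habeogigiz*.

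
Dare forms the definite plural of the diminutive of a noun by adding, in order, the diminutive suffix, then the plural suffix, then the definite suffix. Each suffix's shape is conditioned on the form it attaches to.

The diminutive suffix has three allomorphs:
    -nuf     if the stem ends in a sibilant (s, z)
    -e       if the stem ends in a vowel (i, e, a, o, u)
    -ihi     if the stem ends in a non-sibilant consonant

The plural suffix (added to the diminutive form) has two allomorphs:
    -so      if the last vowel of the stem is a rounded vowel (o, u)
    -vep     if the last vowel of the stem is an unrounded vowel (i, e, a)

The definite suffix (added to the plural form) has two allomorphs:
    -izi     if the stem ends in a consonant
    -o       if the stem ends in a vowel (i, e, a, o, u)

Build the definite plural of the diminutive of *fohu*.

fohuevepizi

*fohu*: final sound = /u/, a vowel → -e → *fohue*.
Since the last vowel of the diminutive form *fohue* is /e/ (an unrounded vowel), it takes -vep, giving *fohuevep*.
The plural form *fohuevep*: final sound = /p/, a consonant → -izi → *fohuevepizi*.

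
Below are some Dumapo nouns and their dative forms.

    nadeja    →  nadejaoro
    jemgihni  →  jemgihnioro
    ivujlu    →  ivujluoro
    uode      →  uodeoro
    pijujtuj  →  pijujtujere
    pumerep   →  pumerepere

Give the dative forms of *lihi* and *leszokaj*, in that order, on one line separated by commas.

The suffix is conditioned by the final sound: -ere when the stem ends in a consonant (*pijujtuj*, *pumerep*); -oro when the stem ends in a vowel (*nadeja*, *jemgihni*, *ivujlu*, *uode*).
*lihi*: final sound = /i/, a vowel → -oro → *lihioro*.
Since the final sound of *leszokaj* is /j/ (a consonant), it takes -ere, giving *leszokajere*.

lihioro, leszokajere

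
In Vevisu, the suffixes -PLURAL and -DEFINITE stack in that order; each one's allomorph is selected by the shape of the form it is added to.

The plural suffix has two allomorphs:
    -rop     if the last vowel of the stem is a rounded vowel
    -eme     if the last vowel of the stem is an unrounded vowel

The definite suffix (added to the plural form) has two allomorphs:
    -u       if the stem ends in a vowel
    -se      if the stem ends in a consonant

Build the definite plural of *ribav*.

*ribav* — last vowel /a/ (an unrounded vowel) → -eme → *ribaveme*.
Since the final sound of the plural form *ribaveme* is /e/ (a vowel), it takes -u, giving *ribavemeu*.

ribavemeu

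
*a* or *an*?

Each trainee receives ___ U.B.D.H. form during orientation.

a

The indefinite article is chosen by the initial *sound* of the following word, not its spelling.
The initialism *U.B.D.H.* is read letter by letter; the first letter, U, is pronounced /juː/, which begins with a consonant sound.
So the article is *a*: Each trainee receives a U.B.D.H. form during orientation.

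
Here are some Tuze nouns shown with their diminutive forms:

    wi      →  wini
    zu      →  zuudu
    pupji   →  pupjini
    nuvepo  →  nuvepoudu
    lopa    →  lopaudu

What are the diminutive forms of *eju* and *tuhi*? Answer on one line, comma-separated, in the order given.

ejuudu, tuhini

The pattern is front/back vowel harmony: -ni when the last vowel of the stem is a front vowel (*wi*, *pupji*); -udu when the last vowel of the stem is a back vowel (*zu*, *nuvepo*, *lopa*).
The last vowel of *eju* is /u/, which is a back vowel, so the suffix is -udu, giving *ejuudu*.
*tuhi*: last vowel = /i/, a front vowel → -ni → *tuhini*.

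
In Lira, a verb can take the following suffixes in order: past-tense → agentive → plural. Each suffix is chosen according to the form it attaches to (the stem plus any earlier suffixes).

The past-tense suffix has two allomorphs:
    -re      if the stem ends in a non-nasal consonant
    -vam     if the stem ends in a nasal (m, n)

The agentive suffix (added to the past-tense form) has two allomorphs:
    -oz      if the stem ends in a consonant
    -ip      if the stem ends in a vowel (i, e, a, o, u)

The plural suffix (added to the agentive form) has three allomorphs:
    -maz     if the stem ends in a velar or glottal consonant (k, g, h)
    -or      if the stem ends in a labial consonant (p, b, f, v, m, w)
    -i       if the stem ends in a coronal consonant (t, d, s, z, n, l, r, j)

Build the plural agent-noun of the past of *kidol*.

*kidol*: final consonant = /l/, non-nasal → -re → *kidolre*.
The final sound of the past-tense form *kidolre* is /e/, which is a vowel, so the agentive suffix is -ip, giving *kidolreip*.
The agentive form *kidolreip*: final consonant = /p/, labial → -or → *kidolreipor*.

kidolreipor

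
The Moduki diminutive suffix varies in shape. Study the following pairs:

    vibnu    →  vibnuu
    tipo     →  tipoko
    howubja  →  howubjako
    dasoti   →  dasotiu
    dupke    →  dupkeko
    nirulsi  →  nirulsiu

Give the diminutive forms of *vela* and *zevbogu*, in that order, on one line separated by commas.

velako, zevboguu

The suffix is conditioned by the last vowel: -u when the last vowel of the stem is a high vowel (*vibnu*, *dasoti*, *nirulsi*); -ko when the last vowel of the stem is a non-high vowel (*tipo*, *howubja*, *dupke*).
*vela* — last vowel /a/ (a non-high vowel) → -ko → *velako*.
The last vowel of *zevbogu* is /u/, which is a high vowel, so the suffix is -u, giving *zevboguu*.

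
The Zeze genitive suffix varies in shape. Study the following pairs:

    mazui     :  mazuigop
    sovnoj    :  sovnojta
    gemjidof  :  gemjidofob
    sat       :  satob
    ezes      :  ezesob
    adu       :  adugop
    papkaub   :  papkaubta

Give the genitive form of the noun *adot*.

adotob

The suffix is conditioned by the final sound: -ob when the stem ends in a voiceless consonant (*gemjidof*, *sat*, *ezes*); -ta when the stem ends in a voiced consonant (*sovnoj*, *papkaub*); -gop when the stem ends in a vowel (*mazui*, *adu*).
The final sound of *adot* is /t/, which is a voiceless consonant, so the suffix is -ob, giving *adotob*.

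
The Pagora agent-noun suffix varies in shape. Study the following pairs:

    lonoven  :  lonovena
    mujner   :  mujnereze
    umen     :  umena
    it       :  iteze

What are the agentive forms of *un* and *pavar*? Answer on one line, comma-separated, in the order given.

una, pavareze

Looking at the final consonant of each stem: -a when the stem ends in a nasal (*lonoven*, *umen*); -eze when the stem ends in a non-nasal consonant (*mujner*, *it*).
Since the final consonant of *un* is /n/ (a nasal), it takes -a, giving *una*.
*pavar*: final consonant = /r/, non-nasal → -eze → *pavareze*.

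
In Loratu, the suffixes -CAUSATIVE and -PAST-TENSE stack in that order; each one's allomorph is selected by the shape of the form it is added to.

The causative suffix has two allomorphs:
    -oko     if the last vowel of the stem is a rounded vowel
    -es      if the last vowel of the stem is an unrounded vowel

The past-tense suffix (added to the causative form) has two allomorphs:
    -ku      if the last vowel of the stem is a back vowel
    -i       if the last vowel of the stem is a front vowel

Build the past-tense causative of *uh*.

uhokoku

*uh*: last vowel = /u/, a rounded vowel → -oko → *uhoko*.
Since the last vowel of the causative form *uhoko* is /o/ (a back vowel), it takes -ku, giving *uhokoku*.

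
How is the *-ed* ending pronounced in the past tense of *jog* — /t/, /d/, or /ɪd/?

The stem *jog* ends in a voiced sound other than /d/.
The -ed suffix is realized as /ɪd/ after /t, d/; as /t/ after other voiceless consonants; and as /d/ after other voiced sounds.
So -ed on *jog* is pronounced /d/.

/d/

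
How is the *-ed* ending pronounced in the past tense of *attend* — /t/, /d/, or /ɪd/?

The stem *attend* ends in /t/ or /d/.
The -ed suffix is realized as /ɪd/ after /t, d/; as /t/ after other voiceless consonants; and as /d/ after other voiced sounds.
So -ed on *attend* is pronounced /ɪd/.

/ɪd/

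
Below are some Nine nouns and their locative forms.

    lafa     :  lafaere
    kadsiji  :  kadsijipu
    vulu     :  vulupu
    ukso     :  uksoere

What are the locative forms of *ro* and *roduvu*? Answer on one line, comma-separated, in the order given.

roere, roduvupu

The pattern is height harmony: -pu when the last vowel of the stem is a high vowel (*kadsiji*, *vulu*); -ere when the last vowel of the stem is a non-high vowel (*lafa*, *ukso*).
*ro* — last vowel /o/ (a non-high vowel) → -ere → *roere*.
Since the last vowel of *roduvu* is /u/ (a high vowel), it takes -pu, giving *roduvupu*.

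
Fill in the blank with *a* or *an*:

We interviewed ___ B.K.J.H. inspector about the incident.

The indefinite article is chosen by the initial *sound* of the following word, not its spelling.
The initialism *B.K.J.H.* is read letter by letter; the first letter, B, is pronounced /biː/, which begins with a consonant sound.
So the article is *a*: We interviewed a B.K.J.H. inspector about the incident.

a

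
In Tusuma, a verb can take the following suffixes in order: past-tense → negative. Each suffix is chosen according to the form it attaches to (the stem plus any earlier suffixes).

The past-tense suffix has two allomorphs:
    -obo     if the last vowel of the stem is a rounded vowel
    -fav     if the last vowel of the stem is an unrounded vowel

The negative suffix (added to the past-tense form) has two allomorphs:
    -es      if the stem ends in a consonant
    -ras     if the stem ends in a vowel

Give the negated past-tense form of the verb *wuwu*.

wuwuoboras

The last vowel of *wuwu* is /u/, which is a rounded vowel, so the past-tense suffix is -obo, giving *wuwuobo*.
The past-tense form *wuwuobo*: final sound = /o/, a vowel → -ras → *wuwuoboras*.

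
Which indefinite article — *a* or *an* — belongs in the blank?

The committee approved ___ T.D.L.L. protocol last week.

The indefinite article is chosen by the initial *sound* of the following word, not its spelling.
The initialism *T.D.L.L.* is read letter by letter; the first letter, T, is pronounced /tiː/, which begins with a consonant sound.
So the article is *a*: The committee approved a T.D.L.L. protocol last week.

a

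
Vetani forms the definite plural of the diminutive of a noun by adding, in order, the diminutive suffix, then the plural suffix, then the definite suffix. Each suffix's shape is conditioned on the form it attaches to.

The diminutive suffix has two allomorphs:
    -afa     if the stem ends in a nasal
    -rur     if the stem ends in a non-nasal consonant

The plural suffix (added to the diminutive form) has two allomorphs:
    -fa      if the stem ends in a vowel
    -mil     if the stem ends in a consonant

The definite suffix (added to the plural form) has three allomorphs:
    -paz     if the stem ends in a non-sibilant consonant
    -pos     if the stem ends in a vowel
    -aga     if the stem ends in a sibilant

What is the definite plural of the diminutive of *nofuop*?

*nofuop* — final consonant /p/ (non-nasal) → -rur → *nofuoprur*.
The final sound of the diminutive form *nofuoprur* is /r/, which is a consonant, so the plural suffix is -mil, giving *nofuoprurmil*.
The final sound of the plural form *nofuoprurmil* is /l/, which is a non-sibilant consonant, so the definite suffix is -paz, giving *nofuoprurmilpaz*.

nofuoprurmilpaz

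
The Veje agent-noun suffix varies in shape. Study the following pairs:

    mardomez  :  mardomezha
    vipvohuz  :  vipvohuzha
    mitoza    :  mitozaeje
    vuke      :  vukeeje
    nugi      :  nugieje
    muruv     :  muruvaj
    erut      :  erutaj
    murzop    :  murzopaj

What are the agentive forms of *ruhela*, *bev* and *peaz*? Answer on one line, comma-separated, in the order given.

The suffix is conditioned by the final sound: -ha when the stem ends in a sibilant (*mardomez*, *vipvohuz*); -aj when the stem ends in a non-sibilant consonant (*muruv*, *erut*, *murzop*); -eje when the stem ends in a vowel (*mitoza*, *vuke*, *nugi*).
*ruhela*: final sound = /a/, a vowel → -eje → *ruhelaeje*.
Since the final sound of *bev* is /v/ (a non-sibilant consonant), it takes -aj, giving *bevaj*.
*peaz* — final sound /z/ (a sibilant) → -ha → *peazha*.

ruhelaeje, bevaj, peazha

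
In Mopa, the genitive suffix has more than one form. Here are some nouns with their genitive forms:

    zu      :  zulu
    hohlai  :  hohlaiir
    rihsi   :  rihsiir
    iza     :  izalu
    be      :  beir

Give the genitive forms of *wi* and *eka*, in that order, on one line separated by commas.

Looking at the last vowel of each stem: -ir when the last vowel of the stem is a front vowel (*hohlai*, *rihsi*, *be*); -lu when the last vowel of the stem is a back vowel (*zu*, *iza*).
Since the last vowel of *wi* is /i/ (a front vowel), it takes -ir, giving *wiir*.
*eka*: last vowel = /a/, a back vowel → -lu → *ekalu*.

wiir, ekalu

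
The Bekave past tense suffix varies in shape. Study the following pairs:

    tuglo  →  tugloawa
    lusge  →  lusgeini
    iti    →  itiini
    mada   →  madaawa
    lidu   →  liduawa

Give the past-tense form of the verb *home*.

homeini

Looking at the last vowel of each stem: -ini when the last vowel of the stem is a front vowel (*lusge*, *iti*); -awa when the last vowel of the stem is a back vowel (*tuglo*, *mada*, *lidu*).
The last vowel of *home* is /e/, which is a front vowel, so the suffix is -ini, giving *homeini*.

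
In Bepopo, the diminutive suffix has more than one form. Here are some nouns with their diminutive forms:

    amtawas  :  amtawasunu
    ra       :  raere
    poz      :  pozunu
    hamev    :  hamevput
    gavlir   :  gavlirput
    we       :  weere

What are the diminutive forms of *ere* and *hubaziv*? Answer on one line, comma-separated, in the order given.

ereere, hubazivput

The suffix is conditioned by the final sound: -unu when the stem ends in a sibilant (*amtawas*, *poz*); -put when the stem ends in a non-sibilant consonant (*hamev*, *gavlir*); -ere when the stem ends in a vowel (*ra*, *we*).
Since the final sound of *ere* is /e/ (a vowel), it takes -ere, giving *ereere*.
*hubaziv* — final sound /v/ (a non-sibilant consonant) → -put → *hubazivput*.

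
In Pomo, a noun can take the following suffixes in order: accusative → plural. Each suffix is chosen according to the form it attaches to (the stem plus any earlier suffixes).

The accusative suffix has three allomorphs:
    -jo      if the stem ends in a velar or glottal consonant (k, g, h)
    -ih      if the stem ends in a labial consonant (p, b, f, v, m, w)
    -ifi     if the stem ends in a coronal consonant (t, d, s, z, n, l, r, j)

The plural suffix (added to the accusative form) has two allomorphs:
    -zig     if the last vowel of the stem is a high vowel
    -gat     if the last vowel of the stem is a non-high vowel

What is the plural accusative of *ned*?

*ned* — final consonant /d/ (coronal) → -ifi → *nedifi*.
The last vowel of the accusative form *nedifi* is /i/, which is a high vowel, so the plural suffix is -zig, giving *nedifizig*.

nedifizig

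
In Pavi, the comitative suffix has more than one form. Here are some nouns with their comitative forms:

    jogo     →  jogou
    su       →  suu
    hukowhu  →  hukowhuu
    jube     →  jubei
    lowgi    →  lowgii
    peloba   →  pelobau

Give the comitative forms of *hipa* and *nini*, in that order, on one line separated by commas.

hipau, ninii

The pattern is front/back vowel harmony: -i when the last vowel of the stem is a front vowel (*jube*, *lowgi*); -u when the last vowel of the stem is a back vowel (*jogo*, *su*, *hukowhu*, *peloba*).
The last vowel of *hipa* is /a/, which is a back vowel, so the suffix is -u, giving *hipau*.
Since the last vowel of *nini* is /i/ (a front vowel), it takes -i, giving *ninii*.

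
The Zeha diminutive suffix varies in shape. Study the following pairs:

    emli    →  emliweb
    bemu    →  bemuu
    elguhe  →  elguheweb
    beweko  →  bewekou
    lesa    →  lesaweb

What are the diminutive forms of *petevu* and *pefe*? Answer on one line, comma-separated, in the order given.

petevuu, pefeweb

The alternation tracks the last vowel of the stem — -u when the last vowel of the stem is a rounded vowel (*bemu*, *beweko*); -web when the last vowel of the stem is an unrounded vowel (*emli*, *elguhe*, *lesa*).
*petevu*: last vowel = /u/, a rounded vowel → -u → *petevuu*.
*pefe* — last vowel /e/ (an unrounded vowel) → -web → *pefeweb*.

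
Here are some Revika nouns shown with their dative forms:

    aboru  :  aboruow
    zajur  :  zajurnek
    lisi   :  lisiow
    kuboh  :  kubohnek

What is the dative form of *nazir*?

nazirnek

The suffix is conditioned by the final sound: -nek when the stem ends in a consonant (*zajur*, *kuboh*); -ow when the stem ends in a vowel (*aboru*, *lisi*).
Since the final sound of *nazir* is /r/ (a consonant), it takes -nek, giving *nazirnek*.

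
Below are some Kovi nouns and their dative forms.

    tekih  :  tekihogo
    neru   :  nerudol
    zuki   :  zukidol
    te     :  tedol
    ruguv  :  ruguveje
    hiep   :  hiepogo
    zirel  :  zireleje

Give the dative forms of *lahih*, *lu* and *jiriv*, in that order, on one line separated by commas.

Looking at the final sound of each stem: -ogo when the stem ends in a voiceless consonant (*tekih*, *hiep*); -eje when the stem ends in a voiced consonant (*ruguv*, *zirel*); -dol when the stem ends in a vowel (*neru*, *zuki*, *te*).
Since the final sound of *lahih* is /h/ (a voiceless consonant), it takes -ogo, giving *lahihogo*.
The final sound of *lu* is /u/, which is a vowel, so the suffix is -dol, giving *ludol*.
*jiriv* — final sound /v/ (a voiced consonant) → -eje → *jiriveje*.

lahihogo, ludol, jiriveje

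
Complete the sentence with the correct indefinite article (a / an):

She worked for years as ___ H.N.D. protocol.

The indefinite article is chosen by the initial *sound* of the following word, not its spelling.
The initialism *H.N.D.* is read letter by letter; the first letter, H, is pronounced /eɪtʃ/, which begins with a vowel sound.
So the article is *an*: She worked for years as an H.N.D. protocol.

an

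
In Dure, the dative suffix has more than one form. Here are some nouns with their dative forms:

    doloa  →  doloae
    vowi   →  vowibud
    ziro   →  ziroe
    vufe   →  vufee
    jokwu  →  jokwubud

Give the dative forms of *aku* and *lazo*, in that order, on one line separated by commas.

Looking at the last vowel of each stem: -bud when the last vowel of the stem is a high vowel (*vowi*, *jokwu*); -e when the last vowel of the stem is a non-high vowel (*doloa*, *ziro*, *vufe*).
Since the last vowel of *aku* is /u/ (a high vowel), it takes -bud, giving *akubud*.
*lazo* — last vowel /o/ (a non-high vowel) → -e → *lazoe*.

akubud, lazoe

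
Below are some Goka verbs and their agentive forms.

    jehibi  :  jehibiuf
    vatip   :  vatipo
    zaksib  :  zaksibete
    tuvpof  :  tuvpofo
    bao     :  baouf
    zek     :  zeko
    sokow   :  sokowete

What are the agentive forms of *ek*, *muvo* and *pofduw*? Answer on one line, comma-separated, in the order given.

eko, muvouf, pofduwete

The suffix is conditioned by the final sound: -o when the stem ends in a voiceless consonant (*vatip*, *tuvpof*, *zek*); -ete when the stem ends in a voiced consonant (*zaksib*, *sokow*); -uf when the stem ends in a vowel (*jehibi*, *bao*).
*ek*: final sound = /k/, a voiceless consonant → -o → *eko*.
The final sound of *muvo* is /o/, which is a vowel, so the suffix is -uf, giving *muvouf*.
*pofduw*: final sound = /w/, a voiced consonant → -ete → *pofduwete*.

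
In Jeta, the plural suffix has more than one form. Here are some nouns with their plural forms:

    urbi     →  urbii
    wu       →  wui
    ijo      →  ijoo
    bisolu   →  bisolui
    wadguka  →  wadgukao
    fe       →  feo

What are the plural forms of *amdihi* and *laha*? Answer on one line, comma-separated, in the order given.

Looking at the last vowel of each stem: -i when the last vowel of the stem is a high vowel (*urbi*, *wu*, *bisolu*); -o when the last vowel of the stem is a non-high vowel (*ijo*, *wadguka*, *fe*).
*amdihi*: last vowel = /i/, a high vowel → -i → *amdihii*.
Since the last vowel of *laha* is /a/ (a non-high vowel), it takes -o, giving *lahao*.

amdihii, lahao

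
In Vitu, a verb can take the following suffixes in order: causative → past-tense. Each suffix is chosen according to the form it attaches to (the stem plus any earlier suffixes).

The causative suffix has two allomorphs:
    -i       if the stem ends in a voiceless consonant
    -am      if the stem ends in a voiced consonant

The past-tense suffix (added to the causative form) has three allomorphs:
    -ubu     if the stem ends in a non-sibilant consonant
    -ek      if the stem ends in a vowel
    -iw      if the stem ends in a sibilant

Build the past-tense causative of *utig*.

utigamubu

*utig*: final consonant = /g/, voiced → -am → *utigam*.
The causative form *utigam* — final sound /m/ (a non-sibilant consonant) → -ubu → *utigamubu*.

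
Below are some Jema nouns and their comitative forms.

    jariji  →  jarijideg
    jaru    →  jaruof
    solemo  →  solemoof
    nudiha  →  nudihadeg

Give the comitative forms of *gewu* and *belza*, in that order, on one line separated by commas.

The alternation tracks the last vowel of the stem — -of when the last vowel of the stem is a rounded vowel (*jaru*, *solemo*); -deg when the last vowel of the stem is an unrounded vowel (*jariji*, *nudiha*).
Since the last vowel of *gewu* is /u/ (a rounded vowel), it takes -of, giving *gewuof*.
*belza*: last vowel = /a/, an unrounded vowel → -deg → *belzadeg*.

gewuof, belzadeg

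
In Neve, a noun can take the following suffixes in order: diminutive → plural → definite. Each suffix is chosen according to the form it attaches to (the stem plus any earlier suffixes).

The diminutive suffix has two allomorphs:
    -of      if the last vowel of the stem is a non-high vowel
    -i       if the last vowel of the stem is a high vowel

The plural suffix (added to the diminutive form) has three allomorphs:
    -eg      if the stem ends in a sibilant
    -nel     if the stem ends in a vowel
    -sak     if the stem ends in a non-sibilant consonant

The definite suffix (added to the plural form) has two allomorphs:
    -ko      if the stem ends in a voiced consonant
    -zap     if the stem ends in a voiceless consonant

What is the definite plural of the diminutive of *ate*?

*ate* — last vowel /e/ (a non-high vowel) → -of → *ateof*.
The final sound of the diminutive form *ateof* is /f/, which is a non-sibilant consonant, so the plural suffix is -sak, giving *ateofsak*.
The final consonant of the plural form *ateofsak* is /k/, which is voiceless, so the definite suffix is -zap, giving *ateofsakzap*.

ateofsakzap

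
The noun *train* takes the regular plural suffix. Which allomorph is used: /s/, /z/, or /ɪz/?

/z/

The stem *train* ends in a voiced non-sibilant sound.
The plural suffix surfaces as /ɪz/ after sibilants, /s/ after other voiceless consonants, and /z/ after other voiced sounds.
So the plural -s on *train* is pronounced /z/.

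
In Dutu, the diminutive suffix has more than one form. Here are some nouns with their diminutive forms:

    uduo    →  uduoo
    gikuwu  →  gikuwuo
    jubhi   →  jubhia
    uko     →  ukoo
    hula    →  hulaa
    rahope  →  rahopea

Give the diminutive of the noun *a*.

Looking at the last vowel of each stem: -o when the last vowel of the stem is a rounded vowel (*uduo*, *gikuwu*, *uko*); -a when the last vowel of the stem is an unrounded vowel (*jubhi*, *hula*, *rahope*).
*a* — last vowel /a/ (an unrounded vowel) → -a → *aa*.

aa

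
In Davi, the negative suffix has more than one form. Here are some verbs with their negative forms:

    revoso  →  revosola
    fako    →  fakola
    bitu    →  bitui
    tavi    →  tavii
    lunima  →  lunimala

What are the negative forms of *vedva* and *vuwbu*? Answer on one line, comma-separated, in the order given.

vedvala, vuwbui

The pattern is height harmony: -i when the last vowel of the stem is a high vowel (*bitu*, *tavi*); -la when the last vowel of the stem is a non-high vowel (*revoso*, *fako*, *lunima*).
*vedva*: last vowel = /a/, a non-high vowel → -la → *vedvala*.
*vuwbu*: last vowel = /u/, a high vowel → -i → *vuwbui*.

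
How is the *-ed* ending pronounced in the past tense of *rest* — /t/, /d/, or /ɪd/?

The stem *rest* ends in /t/ or /d/.
The -ed suffix is realized as /ɪd/ after /t, d/; as /t/ after other voiceless consonants; and as /d/ after other voiced sounds.
So -ed on *rest* is pronounced /ɪd/.

/ɪd/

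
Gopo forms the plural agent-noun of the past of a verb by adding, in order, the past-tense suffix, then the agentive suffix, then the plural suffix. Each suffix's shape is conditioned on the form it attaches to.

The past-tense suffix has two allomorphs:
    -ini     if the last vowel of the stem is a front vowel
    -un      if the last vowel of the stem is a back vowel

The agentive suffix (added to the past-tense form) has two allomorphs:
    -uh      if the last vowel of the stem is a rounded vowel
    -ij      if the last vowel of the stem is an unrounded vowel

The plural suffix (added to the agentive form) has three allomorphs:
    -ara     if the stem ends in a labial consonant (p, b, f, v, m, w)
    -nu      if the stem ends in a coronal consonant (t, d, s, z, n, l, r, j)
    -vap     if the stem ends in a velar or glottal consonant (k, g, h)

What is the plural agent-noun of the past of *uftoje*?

*uftoje* — last vowel /e/ (a front vowel) → -ini → *uftojeini*.
The past-tense form *uftojeini* — last vowel /i/ (an unrounded vowel) → -ij → *uftojeiniij*.
The final consonant of the agentive form *uftojeiniij* is /j/, which is coronal, so the plural suffix is -nu, giving *uftojeiniijnu*.

uftojeiniijnu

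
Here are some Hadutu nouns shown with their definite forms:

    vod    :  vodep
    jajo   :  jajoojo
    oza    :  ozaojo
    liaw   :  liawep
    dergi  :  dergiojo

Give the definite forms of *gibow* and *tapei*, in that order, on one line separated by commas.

gibowep, tapeiojo

Looking at the final sound of each stem: -ep when the stem ends in a consonant (*vod*, *liaw*); -ojo when the stem ends in a vowel (*jajo*, *oza*, *dergi*).
*gibow*: final sound = /w/, a consonant → -ep → *gibowep*.
*tapei*: final sound = /i/, a vowel → -ojo → *tapeiojo*.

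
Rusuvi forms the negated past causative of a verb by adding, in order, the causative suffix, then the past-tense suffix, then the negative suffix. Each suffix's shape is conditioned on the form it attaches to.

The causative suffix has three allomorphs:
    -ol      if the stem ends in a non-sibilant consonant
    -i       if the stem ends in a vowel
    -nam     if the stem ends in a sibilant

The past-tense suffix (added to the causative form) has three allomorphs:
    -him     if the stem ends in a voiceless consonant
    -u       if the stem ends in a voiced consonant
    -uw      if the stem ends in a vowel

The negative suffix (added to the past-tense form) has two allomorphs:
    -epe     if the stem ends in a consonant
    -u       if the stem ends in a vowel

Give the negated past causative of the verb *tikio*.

Since the final sound of *tikio* is /o/ (a vowel), it takes -i, giving *tikioi*.
The causative form *tikioi* — final sound /i/ (a vowel) → -uw → *tikioiuw*.
The past-tense form *tikioiuw* — final sound /w/ (a consonant) → -epe → *tikioiuwepe*.

tikioiuwepe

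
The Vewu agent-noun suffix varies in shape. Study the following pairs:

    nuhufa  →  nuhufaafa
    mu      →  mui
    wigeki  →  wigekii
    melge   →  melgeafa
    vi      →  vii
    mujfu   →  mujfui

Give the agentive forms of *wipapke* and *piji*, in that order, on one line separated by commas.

Looking at the last vowel of each stem: -i when the last vowel of the stem is a high vowel (*mu*, *wigeki*, *vi*, *mujfu*); -afa when the last vowel of the stem is a non-high vowel (*nuhufa*, *melge*).
The last vowel of *wipapke* is /e/, which is a non-high vowel, so the suffix is -afa, giving *wipapkeafa*.
Since the last vowel of *piji* is /i/ (a high vowel), it takes -i, giving *pijii*.

wipapkeafa, pijii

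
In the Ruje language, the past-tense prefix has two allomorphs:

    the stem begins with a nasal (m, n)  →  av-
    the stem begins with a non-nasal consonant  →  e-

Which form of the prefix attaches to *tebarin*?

e-

*tebarin* — first consonant /t/ (non-nasal) → e-.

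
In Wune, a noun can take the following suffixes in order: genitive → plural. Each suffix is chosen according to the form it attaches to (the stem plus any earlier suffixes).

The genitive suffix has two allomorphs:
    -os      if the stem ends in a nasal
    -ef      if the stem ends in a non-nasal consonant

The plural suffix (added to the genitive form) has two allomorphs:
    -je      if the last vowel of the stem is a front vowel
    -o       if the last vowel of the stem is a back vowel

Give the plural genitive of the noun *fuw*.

Since the final consonant of *fuw* is /w/ (non-nasal), it takes -ef, giving *fuwef*.
The genitive form *fuwef* — last vowel /e/ (a front vowel) → -je → *fuwefje*.

fuwefje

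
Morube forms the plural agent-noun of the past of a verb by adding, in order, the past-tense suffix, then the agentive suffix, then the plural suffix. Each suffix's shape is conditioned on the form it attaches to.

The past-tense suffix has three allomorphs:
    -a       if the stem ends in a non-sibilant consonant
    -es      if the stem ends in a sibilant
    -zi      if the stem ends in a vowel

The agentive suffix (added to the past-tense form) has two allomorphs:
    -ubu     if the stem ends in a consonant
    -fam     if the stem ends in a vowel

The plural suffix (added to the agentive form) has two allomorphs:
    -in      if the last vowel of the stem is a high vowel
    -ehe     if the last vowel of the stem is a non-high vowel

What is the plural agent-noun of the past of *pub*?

*pub* — final sound /b/ (a non-sibilant consonant) → -a → *puba*.
The past-tense form *puba* — final sound /a/ (a vowel) → -fam → *pubafam*.
The last vowel of the agentive form *pubafam* is /a/, which is a non-high vowel, so the plural suffix is -ehe, giving *pubafamehe*.

pubafamehe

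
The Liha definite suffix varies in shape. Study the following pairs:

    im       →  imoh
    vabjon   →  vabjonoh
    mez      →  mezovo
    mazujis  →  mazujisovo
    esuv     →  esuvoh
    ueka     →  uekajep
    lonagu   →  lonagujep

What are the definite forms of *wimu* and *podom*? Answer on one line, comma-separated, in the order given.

wimujep, podomoh

Looking at the final sound of each stem: -ovo when the stem ends in a sibilant (*mez*, *mazujis*); -oh when the stem ends in a non-sibilant consonant (*im*, *vabjon*, *esuv*); -jep when the stem ends in a vowel (*ueka*, *lonagu*).
The final sound of *wimu* is /u/, which is a vowel, so the suffix is -jep, giving *wimujep*.
*podom*: final sound = /m/, a non-sibilant consonant → -oh → *podomoh*.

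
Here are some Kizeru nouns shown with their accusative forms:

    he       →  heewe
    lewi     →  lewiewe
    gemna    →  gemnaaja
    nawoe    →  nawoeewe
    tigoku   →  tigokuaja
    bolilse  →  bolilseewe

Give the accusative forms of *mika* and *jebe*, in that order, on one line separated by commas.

The suffix is conditioned by the last vowel: -ewe when the last vowel of the stem is a front vowel (*he*, *lewi*, *nawoe*, *bolilse*); -aja when the last vowel of the stem is a back vowel (*gemna*, *tigoku*).
The last vowel of *mika* is /a/, which is a back vowel, so the suffix is -aja, giving *mikaaja*.
Since the last vowel of *jebe* is /e/ (a front vowel), it takes -ewe, giving *jebeewe*.

mikaaja, jebeewe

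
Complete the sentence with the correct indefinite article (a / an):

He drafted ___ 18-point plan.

The indefinite article is chosen by the initial *sound* of the following word, not its spelling.
The number *18* is spoken "eighteen", beginning with /ˌeɪˈtiːn/ — a vowel sound.
So the article is *an*: He drafted an 18-point plan.

an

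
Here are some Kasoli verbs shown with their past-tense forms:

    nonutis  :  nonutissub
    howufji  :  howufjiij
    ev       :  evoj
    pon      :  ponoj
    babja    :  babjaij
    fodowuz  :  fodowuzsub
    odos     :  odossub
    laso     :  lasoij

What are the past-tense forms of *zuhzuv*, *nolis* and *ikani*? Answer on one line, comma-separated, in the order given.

The pattern is sibilance of the final sound: -sub when the stem ends in a sibilant (*nonutis*, *fodowuz*, *odos*); -oj when the stem ends in a non-sibilant consonant (*ev*, *pon*); -ij when the stem ends in a vowel (*howufji*, *babja*, *laso*).
Since the final sound of *zuhzuv* is /v/ (a non-sibilant consonant), it takes -oj, giving *zuhzuvoj*.
Since the final sound of *nolis* is /s/ (a sibilant), it takes -sub, giving *nolissub*.
*ikani*: final sound = /i/, a vowel → -ij → *ikaniij*.

zuhzuvoj, nolissub, ikaniij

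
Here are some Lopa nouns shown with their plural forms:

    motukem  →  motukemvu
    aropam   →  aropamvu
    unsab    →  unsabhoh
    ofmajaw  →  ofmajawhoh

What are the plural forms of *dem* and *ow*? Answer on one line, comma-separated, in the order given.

demvu, owhoh

Looking at the final consonant of each stem: -vu when the stem ends in a nasal (*motukem*, *aropam*); -hoh when the stem ends in a non-nasal consonant (*unsab*, *ofmajaw*).
Since the final consonant of *dem* is /m/ (a nasal), it takes -vu, giving *demvu*.
The final consonant of *ow* is /w/, which is non-nasal, so the suffix is -hoh, giving *owhoh*.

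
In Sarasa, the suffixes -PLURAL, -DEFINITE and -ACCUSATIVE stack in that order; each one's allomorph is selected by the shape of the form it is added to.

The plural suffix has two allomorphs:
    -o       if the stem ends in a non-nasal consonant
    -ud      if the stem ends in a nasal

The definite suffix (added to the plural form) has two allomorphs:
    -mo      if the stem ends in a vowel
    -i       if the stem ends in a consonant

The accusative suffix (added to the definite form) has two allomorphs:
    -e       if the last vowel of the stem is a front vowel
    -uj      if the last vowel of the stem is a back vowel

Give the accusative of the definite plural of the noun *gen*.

genudie

Since the final consonant of *gen* is /n/ (a nasal), it takes -ud, giving *genud*.
The final sound of the plural form *genud* is /d/, which is a consonant, so the definite suffix is -i, giving *genudi*.
The definite form *genudi* — last vowel /i/ (a front vowel) → -e → *genudie*.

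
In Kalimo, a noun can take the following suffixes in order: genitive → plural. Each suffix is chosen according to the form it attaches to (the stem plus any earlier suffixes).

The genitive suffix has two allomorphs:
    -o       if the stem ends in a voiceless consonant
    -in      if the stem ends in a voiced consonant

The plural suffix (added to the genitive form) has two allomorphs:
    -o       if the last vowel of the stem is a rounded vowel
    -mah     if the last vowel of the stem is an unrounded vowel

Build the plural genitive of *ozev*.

ozevinmah

Since the final consonant of *ozev* is /v/ (voiced), it takes -in, giving *ozevin*.
The last vowel of the genitive form *ozevin* is /i/, which is an unrounded vowel, so the plural suffix is -mah, giving *ozevinmah*.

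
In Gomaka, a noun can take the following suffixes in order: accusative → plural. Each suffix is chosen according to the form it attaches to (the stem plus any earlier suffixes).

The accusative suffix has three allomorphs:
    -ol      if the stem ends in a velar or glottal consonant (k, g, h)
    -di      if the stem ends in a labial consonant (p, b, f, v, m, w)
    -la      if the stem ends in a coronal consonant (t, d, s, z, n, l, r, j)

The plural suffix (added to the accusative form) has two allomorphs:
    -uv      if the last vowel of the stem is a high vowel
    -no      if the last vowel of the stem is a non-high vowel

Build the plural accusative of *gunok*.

*gunok*: final consonant = /k/, velar/glottal → -ol → *gunokol*.
The accusative form *gunokol*: last vowel = /o/, a non-high vowel → -no → *gunokolno*.

gunokolno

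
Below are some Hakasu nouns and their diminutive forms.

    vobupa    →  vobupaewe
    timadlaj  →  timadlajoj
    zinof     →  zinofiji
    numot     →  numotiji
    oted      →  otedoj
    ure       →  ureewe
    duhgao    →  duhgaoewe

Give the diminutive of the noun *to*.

The suffix is conditioned by the final sound: -iji when the stem ends in a voiceless consonant (*zinof*, *numot*); -oj when the stem ends in a voiced consonant (*timadlaj*, *oted*); -ewe when the stem ends in a vowel (*vobupa*, *ure*, *duhgao*).
The final sound of *to* is /o/, which is a vowel, so the suffix is -ewe, giving *toewe*.

toewe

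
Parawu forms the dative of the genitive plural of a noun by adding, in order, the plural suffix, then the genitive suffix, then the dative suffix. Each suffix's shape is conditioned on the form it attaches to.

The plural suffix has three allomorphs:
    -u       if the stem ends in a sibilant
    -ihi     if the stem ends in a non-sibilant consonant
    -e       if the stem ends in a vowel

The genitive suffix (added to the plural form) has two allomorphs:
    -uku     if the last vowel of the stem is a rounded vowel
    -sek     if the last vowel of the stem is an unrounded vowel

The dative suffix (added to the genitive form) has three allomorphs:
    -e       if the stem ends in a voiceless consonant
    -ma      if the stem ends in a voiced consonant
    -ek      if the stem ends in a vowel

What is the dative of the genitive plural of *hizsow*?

hizsowihiseke

*hizsow*: final sound = /w/, a non-sibilant consonant → -ihi → *hizsowihi*.
The plural form *hizsowihi* — last vowel /i/ (an unrounded vowel) → -sek → *hizsowihisek*.
The genitive form *hizsowihisek*: final sound = /k/, a voiceless consonant → -e → *hizsowihiseke*.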